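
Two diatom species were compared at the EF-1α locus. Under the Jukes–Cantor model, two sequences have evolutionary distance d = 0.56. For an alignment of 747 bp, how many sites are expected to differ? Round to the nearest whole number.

295

Invert JC69: p = (3/4)(1 − e^(−4d/3)) = 0.75 × (1 − e^(-0.746667)) = 0.75 × (1 − 0.473944) = 0.394542.
Expected differing sites = pL ≈ 0.394542 × 747 = 294.722874 ≈ 295.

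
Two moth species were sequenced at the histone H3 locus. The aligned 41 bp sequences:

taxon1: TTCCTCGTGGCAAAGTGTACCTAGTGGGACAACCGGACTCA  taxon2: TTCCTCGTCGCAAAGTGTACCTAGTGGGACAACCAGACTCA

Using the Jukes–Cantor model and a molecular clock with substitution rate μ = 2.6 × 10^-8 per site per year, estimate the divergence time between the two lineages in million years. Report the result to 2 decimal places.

The sequences differ at 2 of 41 sites (9, 35), so p = 2/41 ≈ 0.04878.
d = −(3/4) ln(1 − 4p/3) = −0.75 ln(1 − 0.06504) = −0.75 ln(0.93496)
  = −0.75 × (-0.067252) = 0.050439 substitutions/site.
Under a molecular clock d = 2μt, so t = d/(2μ) = 0.050439 / (2 × 2.6 × 10^-8) = 0.97 million years.

0.97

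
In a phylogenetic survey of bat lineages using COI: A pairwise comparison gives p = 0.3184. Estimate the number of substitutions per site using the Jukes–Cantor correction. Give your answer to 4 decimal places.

d = −(3/4) ln(1 − 4p/3) = −0.75 ln(1 − 0.424533) = −0.75 ln(0.575467)
  = −0.75 × (-0.552573) = 0.414430 substitutions/site.

0.4144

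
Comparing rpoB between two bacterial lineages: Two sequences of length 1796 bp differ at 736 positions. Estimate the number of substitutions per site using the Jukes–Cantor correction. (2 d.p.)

p = 736/1796 ≈ 0.4098.
d = −(3/4) ln(1 − 4p/3) = −0.75 ln(1 − 0.5464) = −0.75 ln(0.4536)
  = −0.75 × (-0.790540) = 0.592905 substitutions/site.

0.59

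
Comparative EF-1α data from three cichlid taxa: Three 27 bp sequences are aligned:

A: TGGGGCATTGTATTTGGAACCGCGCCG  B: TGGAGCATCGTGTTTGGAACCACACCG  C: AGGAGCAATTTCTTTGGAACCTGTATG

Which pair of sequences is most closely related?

A and B

A–B: 5/27 differ, p = 0.185, d = 0.213.
A–C: 10/27 differ, p = 0.370, d = 0.511.
B–C: 10/27 differ, p = 0.370, d = 0.511.
The smallest distance is between A and B.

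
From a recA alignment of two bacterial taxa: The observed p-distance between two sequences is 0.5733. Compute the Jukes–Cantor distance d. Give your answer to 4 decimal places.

1.0842

d = −(3/4) ln(1 − 4p/3) = −0.75 ln(1 − 0.7644) = −0.75 ln(0.2356)
  = −0.75 × (-1.445620) = 1.084215 substitutions/site.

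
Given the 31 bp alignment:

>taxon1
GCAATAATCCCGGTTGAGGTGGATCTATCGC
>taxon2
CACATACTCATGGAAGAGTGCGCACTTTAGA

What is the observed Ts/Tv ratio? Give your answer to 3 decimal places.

0.067

Transitions are A↔G and C↔T; transversions are all other mismatches.
Transitions: 1. Transversions: 15.
R = 1/15 = 0.066666… ≈ 0.067 (to 3 d.p.).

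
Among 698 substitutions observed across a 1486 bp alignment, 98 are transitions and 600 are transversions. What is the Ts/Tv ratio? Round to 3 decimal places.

0.163

R = 98/600 = 0.163333… ≈ 0.163 (to 3 d.p.).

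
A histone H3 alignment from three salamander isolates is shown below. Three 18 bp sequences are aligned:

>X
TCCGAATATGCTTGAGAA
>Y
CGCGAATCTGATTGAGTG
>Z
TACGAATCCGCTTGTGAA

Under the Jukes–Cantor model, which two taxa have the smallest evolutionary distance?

X–Y: 6/18 differ, p = 0.333, d = 0.441.
X–Z: 4/18 differ, p = 0.222, d = 0.264.
Y–Z: 7/18 differ, p = 0.389, d = 0.548.
The smallest distance is between X and Z.

X and Z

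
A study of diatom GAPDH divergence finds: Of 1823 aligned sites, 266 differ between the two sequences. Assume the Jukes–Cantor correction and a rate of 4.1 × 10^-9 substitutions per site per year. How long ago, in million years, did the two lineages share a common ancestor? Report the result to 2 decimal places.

19.79

p = 266/1823 ≈ 0.145913.
d = −(3/4) ln(1 − 4p/3) = −0.75 ln(1 − 0.194551) = −0.75 ln(0.805449)
  = −0.75 × (-0.216355) = 0.162266 substitutions/site.
Under a molecular clock d = 2μt, so t = d/(2μ) = 0.162266 / (2 × 4.1 × 10^-9) = 19.79 million years.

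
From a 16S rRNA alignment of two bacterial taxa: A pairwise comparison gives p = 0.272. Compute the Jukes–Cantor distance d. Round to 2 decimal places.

d = −(3/4) ln(1 − 4p/3) = −0.75 ln(1 − 0.362667) = −0.75 ln(0.637333)
  = −0.75 × (-0.450463) = 0.337847 substitutions/site.

0.34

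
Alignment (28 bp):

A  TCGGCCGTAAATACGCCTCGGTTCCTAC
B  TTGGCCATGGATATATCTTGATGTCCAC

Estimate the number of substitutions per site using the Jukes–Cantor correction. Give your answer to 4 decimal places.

The sequences differ at 12 of 28 sites, so p = 12/28 ≈ 0.428571.
d = −(3/4) ln(1 − 4p/3) = −0.75 ln(1 − 0.571428) = −0.75 ln(0.428572)
  = −0.75 × (-0.847297) = 0.635473 substitutions/site.

0.6355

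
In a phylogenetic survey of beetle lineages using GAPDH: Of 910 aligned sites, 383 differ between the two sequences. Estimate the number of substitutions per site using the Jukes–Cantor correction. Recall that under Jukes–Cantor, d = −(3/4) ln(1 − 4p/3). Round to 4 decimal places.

0.6177

p = 383/910 ≈ 0.420879.
d = −(3/4) ln(1 − 4p/3) = −0.75 ln(1 − 0.561172) = −0.75 ln(0.438828)
  = −0.75 × (-0.823648) = 0.617736 substitutions/site.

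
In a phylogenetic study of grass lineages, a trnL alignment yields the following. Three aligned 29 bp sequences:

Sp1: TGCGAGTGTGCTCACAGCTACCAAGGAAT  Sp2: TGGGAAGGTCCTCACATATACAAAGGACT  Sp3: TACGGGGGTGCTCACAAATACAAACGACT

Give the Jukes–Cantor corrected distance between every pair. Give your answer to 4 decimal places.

d(Sp1,Sp2) = 0.3439, d(Sp1,Sp3) = 0.3439, d(Sp2,Sp3) = 0.2913

Sp1–Sp2: 8/29 sites differ → p ≈ 0.275862, d = −0.75 ln(1 − 0.367816) = 0.343931 ≈ 0.3439.
Sp1–Sp3: 8/29 sites differ → p ≈ 0.275862, d = −0.75 ln(1 − 0.367816) = 0.343931 ≈ 0.3439.
Sp2–Sp3: 7/29 sites differ → p ≈ 0.241379, d = −0.75 ln(1 − 0.321839) = 0.291278 ≈ 0.2913.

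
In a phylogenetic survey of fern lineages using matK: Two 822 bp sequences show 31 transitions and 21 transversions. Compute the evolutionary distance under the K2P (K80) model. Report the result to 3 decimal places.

P = 31/822 ≈ 0.037713 and Q = 21/822 ≈ 0.025547.
Under the Kimura two-parameter model, d = −½ ln(1 − 2P − Q) − ¼ ln(1 − 2Q).
1 − 2P − Q = 0.899027, giving −½ ln(0.899027) = 0.053221.
1 − 2Q = 0.948906, giving −¼ ln(0.948906) = 0.013111.
d = 0.053221 + 0.013111 = 0.066332.

0.066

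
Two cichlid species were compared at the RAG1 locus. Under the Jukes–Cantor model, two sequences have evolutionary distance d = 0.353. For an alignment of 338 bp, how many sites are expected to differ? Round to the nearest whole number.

95

Invert JC69: p = (3/4)(1 − e^(−4d/3)) = 0.75 × (1 − e^(-0.470667)) = 0.75 × (1 − 0.624586) = 0.281561.
Expected differing sites = pL ≈ 0.281561 × 338 = 95.167618 ≈ 95.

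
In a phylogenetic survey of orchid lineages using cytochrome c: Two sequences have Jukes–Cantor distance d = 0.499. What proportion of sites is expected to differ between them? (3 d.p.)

0.364

p = (3/4)(1 − e^(−4d/3)) = 0.75 × (1 − e^(-0.665333)) = 0.75 × (1 − 0.514102) = 0.364424.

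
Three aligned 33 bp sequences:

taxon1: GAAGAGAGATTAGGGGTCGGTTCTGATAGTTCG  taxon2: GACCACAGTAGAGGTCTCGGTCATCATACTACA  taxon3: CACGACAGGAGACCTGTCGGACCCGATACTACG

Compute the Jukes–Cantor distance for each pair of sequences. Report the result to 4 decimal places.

d(taxon1,taxon2) = 0.6254, d(taxon1,taxon3) = 0.6254, d(taxon2,taxon3) = 0.4408

taxon1–taxon2: 14/33 sites differ → p ≈ 0.424242, d = −0.75 ln(1 − 0.565656) = 0.625439 ≈ 0.6254.
taxon1–taxon3: 14/33 sites differ → p ≈ 0.424242, d = −0.75 ln(1 − 0.565656) = 0.625439 ≈ 0.6254.
taxon2–taxon3: 11/33 sites differ → p ≈ 0.333333, d = −0.75 ln(1 − 0.444444) = 0.440839 ≈ 0.4408.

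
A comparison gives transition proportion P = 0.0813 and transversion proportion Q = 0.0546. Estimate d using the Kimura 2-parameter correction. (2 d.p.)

Under the Kimura two-parameter model, d = −½ ln(1 − 2P − Q) − ¼ ln(1 − 2Q).
1 − 2P − Q = 0.7828, giving −½ ln(0.7828) = 0.122439.
1 − 2Q = 0.8908, giving −¼ ln(0.8908) = 0.028909.
d = 0.122439 + 0.028909 = 0.151348.

0.15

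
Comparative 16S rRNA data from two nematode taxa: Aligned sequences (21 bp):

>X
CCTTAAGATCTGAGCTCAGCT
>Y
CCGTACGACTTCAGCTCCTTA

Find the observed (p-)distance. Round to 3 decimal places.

0.429

The sequences differ at 9 of 21 positions (sites 3, 6, 9, 10, 12, 18, 19, 20, 21).
p = 9/21 = 0.428571… ≈ 0.429 (to 3 d.p.).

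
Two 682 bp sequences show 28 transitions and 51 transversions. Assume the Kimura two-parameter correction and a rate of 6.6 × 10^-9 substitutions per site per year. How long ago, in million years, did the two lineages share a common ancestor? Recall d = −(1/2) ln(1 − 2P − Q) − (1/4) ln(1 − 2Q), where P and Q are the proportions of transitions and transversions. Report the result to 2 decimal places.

9.53

P = 28/682 ≈ 0.041056 and Q = 51/682 ≈ 0.07478.
Under the Kimura two-parameter model, d = −½ ln(1 − 2P − Q) − ¼ ln(1 − 2Q).
1 − 2P − Q = 0.843108, giving −½ ln(0.843108) = 0.085330.
1 − 2Q = 0.85044, giving −¼ ln(0.85044) = 0.040500.
d = 0.085330 + 0.040500 = 0.125830.
Under a molecular clock d = 2μt, so t = d/(2μ) = 0.125830 / (2 × 6.6 × 10^-9) = 9.53 million years.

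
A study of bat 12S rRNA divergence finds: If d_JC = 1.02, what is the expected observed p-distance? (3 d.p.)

0.558

p = (3/4)(1 − e^(−4d/3)) = 0.75 × (1 − e^(-1.36)) = 0.75 × (1 − 0.256661) = 0.557504.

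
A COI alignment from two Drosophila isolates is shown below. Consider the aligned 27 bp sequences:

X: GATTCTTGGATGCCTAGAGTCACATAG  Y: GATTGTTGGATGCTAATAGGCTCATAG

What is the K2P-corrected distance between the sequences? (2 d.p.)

Of 27 sites, 1 differences are transitions and 5 are transversions, so P = 1/27 ≈ 0.037037 and Q = 5/27 ≈ 0.185185.
Under the Kimura two-parameter model, d = −½ ln(1 − 2P − Q) − ¼ ln(1 − 2Q).
1 − 2P − Q = 0.740741, giving −½ ln(0.740741) = 0.150052.
1 − 2Q = 0.62963, giving −¼ ln(0.62963) = 0.115656.
d = 0.150052 + 0.115656 = 0.265708.

0.27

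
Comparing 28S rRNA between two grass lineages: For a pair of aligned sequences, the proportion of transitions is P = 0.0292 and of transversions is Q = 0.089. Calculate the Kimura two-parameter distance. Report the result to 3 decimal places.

Under the Kimura two-parameter model, d = −½ ln(1 − 2P − Q) − ¼ ln(1 − 2Q).
1 − 2P − Q = 0.8526, giving −½ ln(0.8526) = 0.079732.
1 − 2Q = 0.822, giving −¼ ln(0.822) = 0.049004.
d = 0.079732 + 0.049004 = 0.128736.

0.129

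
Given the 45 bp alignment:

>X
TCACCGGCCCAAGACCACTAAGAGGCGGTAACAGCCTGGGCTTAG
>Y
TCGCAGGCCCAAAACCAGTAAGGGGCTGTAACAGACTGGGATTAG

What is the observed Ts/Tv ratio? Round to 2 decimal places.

0.60

Transitions are A↔G and C↔T; transversions are all other mismatches.
Transitions: 3. Transversions: 5.
R = 3/5 = 0.60.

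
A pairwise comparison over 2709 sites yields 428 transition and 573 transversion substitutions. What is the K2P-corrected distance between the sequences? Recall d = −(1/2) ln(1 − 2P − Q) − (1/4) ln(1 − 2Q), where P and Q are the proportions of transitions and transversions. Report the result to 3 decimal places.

P = 428/2709 ≈ 0.157992 and Q = 573/2709 ≈ 0.211517.
Under the Kimura two-parameter model, d = −½ ln(1 − 2P − Q) − ¼ ln(1 − 2Q).
1 − 2P − Q = 0.472499, giving −½ ln(0.472499) = 0.374860.
1 − 2Q = 0.576966, giving −¼ ln(0.576966) = 0.137493.
d = 0.374860 + 0.137493 = 0.512353.

0.512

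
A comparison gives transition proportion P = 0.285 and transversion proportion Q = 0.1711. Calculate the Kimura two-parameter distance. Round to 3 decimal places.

0.780

Under the Kimura two-parameter model, d = −½ ln(1 − 2P − Q) − ¼ ln(1 − 2Q).
1 − 2P − Q = 0.2589, giving −½ ln(0.2589) = 0.675657.
1 − 2Q = 0.6578, giving −¼ ln(0.6578) = 0.104714.
d = 0.675657 + 0.104714 = 0.780371.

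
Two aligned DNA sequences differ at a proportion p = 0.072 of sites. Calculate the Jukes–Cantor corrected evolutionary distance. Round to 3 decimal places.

0.076

d = −(3/4) ln(1 − 4p/3) = −0.75 ln(1 − 0.096) = −0.75 ln(0.904)
  = −0.75 × (-0.100926) = 0.075695 substitutions/site.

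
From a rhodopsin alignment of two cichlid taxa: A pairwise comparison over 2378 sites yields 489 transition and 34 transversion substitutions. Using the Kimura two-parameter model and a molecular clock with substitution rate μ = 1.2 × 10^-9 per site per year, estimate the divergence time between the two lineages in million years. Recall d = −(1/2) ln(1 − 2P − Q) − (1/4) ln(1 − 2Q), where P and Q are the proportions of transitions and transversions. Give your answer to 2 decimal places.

P = 489/2378 ≈ 0.205635 and Q = 34/2378 ≈ 0.014298.
Under the Kimura two-parameter model, d = −½ ln(1 − 2P − Q) − ¼ ln(1 − 2Q).
1 − 2P − Q = 0.574432, giving −½ ln(0.574432) = 0.277187.
1 − 2Q = 0.971404, giving −¼ ln(0.971404) = 0.007253.
d = 0.277187 + 0.007253 = 0.284440.
Under a molecular clock d = 2μt, so t = d/(2μ) = 0.284440 / (2 × 1.2 × 10^-9) = 118.52 million years.

118.52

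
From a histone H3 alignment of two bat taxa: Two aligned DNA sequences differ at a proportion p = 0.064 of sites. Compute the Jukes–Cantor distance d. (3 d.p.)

0.067

d = −(3/4) ln(1 − 4p/3) = −0.75 ln(1 − 0.085333) = −0.75 ln(0.914667)
  = −0.75 × (-0.089195) = 0.066896 substitutions/site.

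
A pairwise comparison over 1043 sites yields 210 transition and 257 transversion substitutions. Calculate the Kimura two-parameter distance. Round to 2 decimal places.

P = 210/1043 ≈ 0.201342 and Q = 257/1043 ≈ 0.246405.
Under the Kimura two-parameter model, d = −½ ln(1 − 2P − Q) − ¼ ln(1 − 2Q).
1 − 2P − Q = 0.350911, giving −½ ln(0.350911) = 0.523611.
1 − 2Q = 0.50719, giving −¼ ln(0.50719) = 0.169717.
d = 0.523611 + 0.169717 = 0.693328.

0.69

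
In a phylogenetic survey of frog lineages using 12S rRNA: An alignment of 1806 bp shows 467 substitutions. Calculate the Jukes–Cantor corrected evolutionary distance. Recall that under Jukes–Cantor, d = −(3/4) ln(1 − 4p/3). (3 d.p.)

p = 467/1806 ≈ 0.258583.
d = −(3/4) ln(1 − 4p/3) = −0.75 ln(1 − 0.344777) = −0.75 ln(0.655223)
  = −0.75 × (-0.422780) = 0.317085 substitutions/site.

0.317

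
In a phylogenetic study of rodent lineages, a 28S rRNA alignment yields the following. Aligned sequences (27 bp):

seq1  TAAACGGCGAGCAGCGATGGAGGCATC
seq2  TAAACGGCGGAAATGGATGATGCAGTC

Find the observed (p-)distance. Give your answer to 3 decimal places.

The sequences differ at 10 of 27 positions (sites 10, 11, 12, 14, 15, 20, 21, 23, 24, 25).
p = 10/27 = 0.370370… ≈ 0.370 (to 3 d.p.).

0.370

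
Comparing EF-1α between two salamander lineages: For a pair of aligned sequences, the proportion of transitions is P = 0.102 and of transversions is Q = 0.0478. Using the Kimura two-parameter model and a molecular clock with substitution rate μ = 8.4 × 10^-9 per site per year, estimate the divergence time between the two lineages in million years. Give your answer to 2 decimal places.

Under the Kimura two-parameter model, d = −½ ln(1 − 2P − Q) − ¼ ln(1 − 2Q).
1 − 2P − Q = 0.7482, giving −½ ln(0.7482) = 0.145042.
1 − 2Q = 0.9044, giving −¼ ln(0.9044) = 0.025121.
d = 0.145042 + 0.025121 = 0.170163.
Under a molecular clock d = 2μt, so t = d/(2μ) = 0.170163 / (2 × 8.4 × 10^-9) = 10.13 million years.

10.13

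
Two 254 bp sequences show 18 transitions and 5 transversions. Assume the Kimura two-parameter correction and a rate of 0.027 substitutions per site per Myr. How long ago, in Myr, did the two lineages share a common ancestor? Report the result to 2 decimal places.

P = 18/254 ≈ 0.070866 and Q = 5/254 ≈ 0.019685.
Under the Kimura two-parameter model, d = −½ ln(1 − 2P − Q) − ¼ ln(1 − 2Q).
1 − 2P − Q = 0.838583, giving −½ ln(0.838583) = 0.088021.
1 − 2Q = 0.96063, giving −¼ ln(0.96063) = 0.010041.
d = 0.088021 + 0.010041 = 0.098062.
Under a molecular clock d = 2μt, so t = d/(2μ) = 0.098062 / (2 × 0.027) = 1.82 Myr.

1.82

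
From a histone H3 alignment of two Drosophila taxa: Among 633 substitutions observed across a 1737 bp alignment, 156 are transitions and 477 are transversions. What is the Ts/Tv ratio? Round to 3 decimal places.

R = 156/477 = 0.327044… ≈ 0.327 (to 3 d.p.).

0.327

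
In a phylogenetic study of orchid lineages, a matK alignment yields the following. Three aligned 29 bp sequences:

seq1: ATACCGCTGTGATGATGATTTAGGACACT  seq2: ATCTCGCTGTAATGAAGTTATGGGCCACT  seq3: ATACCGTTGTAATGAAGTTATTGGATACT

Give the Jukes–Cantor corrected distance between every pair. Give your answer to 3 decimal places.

seq1–seq2: 8/29 sites differ → p ≈ 0.275862, d = −0.75 ln(1 − 0.367816) = 0.343931 ≈ 0.344.
seq1–seq3: 7/29 sites differ → p ≈ 0.241379, d = −0.75 ln(1 − 0.321839) = 0.291278 ≈ 0.291.
seq2–seq3: 6/29 sites differ → p ≈ 0.206897, d = −0.75 ln(1 − 0.275863) = 0.242081 ≈ 0.242.

d(seq1,seq2) = 0.344, d(seq1,seq3) = 0.291, d(seq2,seq3) = 0.242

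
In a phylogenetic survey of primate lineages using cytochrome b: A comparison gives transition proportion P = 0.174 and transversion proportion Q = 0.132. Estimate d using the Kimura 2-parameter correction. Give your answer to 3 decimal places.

0.404

Under the Kimura two-parameter model, d = −½ ln(1 − 2P − Q) − ¼ ln(1 − 2Q).
1 − 2P − Q = 0.52, giving −½ ln(0.52) = 0.326963.
1 − 2Q = 0.736, giving −¼ ln(0.736) = 0.076631.
d = 0.326963 + 0.076631 = 0.403594.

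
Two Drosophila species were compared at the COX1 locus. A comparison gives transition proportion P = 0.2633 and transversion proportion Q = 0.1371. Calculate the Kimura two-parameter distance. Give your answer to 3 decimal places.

Under the Kimura two-parameter model, d = −½ ln(1 − 2P − Q) − ¼ ln(1 − 2Q).
1 − 2P − Q = 0.3363, giving −½ ln(0.3363) = 0.544876.
1 − 2Q = 0.7258, giving −¼ ln(0.7258) = 0.080120.
d = 0.544876 + 0.080120 = 0.624996.

0.625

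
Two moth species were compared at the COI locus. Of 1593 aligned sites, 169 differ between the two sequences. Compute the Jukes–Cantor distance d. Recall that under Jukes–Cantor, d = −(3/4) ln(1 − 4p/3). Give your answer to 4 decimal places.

0.1144

p = 169/1593 ≈ 0.106089.
d = −(3/4) ln(1 − 4p/3) = −0.75 ln(1 − 0.141452) = −0.75 ln(0.858548)
  = −0.75 × (-0.152513) = 0.114385 substitutions/site.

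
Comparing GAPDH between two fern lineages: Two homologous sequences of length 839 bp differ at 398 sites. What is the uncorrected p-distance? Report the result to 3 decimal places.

p = 398/839 = 0.474374… ≈ 0.474 (to 3 d.p.).

0.474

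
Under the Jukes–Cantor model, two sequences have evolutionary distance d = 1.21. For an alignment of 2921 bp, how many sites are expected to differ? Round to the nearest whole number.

1754

Invert JC69: p = (3/4)(1 − e^(−4d/3)) = 0.75 × (1 − e^(-1.613333)) = 0.75 × (1 − 0.199222) = 0.600584.
Expected differing sites = pL ≈ 0.600584 × 2921 = 1754.305864 ≈ 1754.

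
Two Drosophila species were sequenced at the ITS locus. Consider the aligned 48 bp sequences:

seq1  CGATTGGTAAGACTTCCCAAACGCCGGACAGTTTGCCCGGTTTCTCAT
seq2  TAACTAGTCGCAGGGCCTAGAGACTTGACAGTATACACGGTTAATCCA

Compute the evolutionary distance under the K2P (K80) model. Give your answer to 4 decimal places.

Of 48 sites, 10 differences are transitions and 13 are transversions, so P = 10/48 ≈ 0.208333 and Q = 13/48 ≈ 0.270833.
Under the Kimura two-parameter model, d = −½ ln(1 − 2P − Q) − ¼ ln(1 − 2Q).
1 − 2P − Q = 0.312501, giving −½ ln(0.312501) = 0.581574.
1 − 2Q = 0.458334, giving −¼ ln(0.458334) = 0.195039.
d = 0.581574 + 0.195039 = 0.776613.

0.7766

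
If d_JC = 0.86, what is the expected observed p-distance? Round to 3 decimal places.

p = (3/4)(1 − e^(−4d/3)) = 0.75 × (1 − e^(-1.146667)) = 0.75 × (1 − 0.317694) = 0.511730.

0.512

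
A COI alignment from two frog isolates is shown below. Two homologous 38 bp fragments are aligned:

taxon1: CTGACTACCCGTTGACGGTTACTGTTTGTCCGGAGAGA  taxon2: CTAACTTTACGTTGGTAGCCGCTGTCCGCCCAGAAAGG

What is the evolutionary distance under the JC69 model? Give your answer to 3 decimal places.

0.618

The sequences differ at 16 of 38 sites, so p = 16/38 ≈ 0.421053.
d = −(3/4) ln(1 − 4p/3) = −0.75 ln(1 − 0.561404) = −0.75 ln(0.438596)
  = −0.75 × (-0.824177) = 0.618133 substitutions/site.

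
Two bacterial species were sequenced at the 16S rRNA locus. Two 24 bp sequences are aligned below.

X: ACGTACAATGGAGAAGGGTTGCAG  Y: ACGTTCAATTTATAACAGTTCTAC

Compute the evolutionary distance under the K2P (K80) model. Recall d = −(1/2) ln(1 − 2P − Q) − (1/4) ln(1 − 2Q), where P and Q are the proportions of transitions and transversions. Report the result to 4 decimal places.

Of 24 sites, 2 differences are transitions and 7 are transversions, so P = 2/24 ≈ 0.083333 and Q = 7/24 ≈ 0.291667.
Under the Kimura two-parameter model, d = −½ ln(1 − 2P − Q) − ¼ ln(1 − 2Q).
1 − 2P − Q = 0.541667, giving −½ ln(0.541667) = 0.306552.
1 − 2Q = 0.416666, giving −¼ ln(0.416666) = 0.218868.
d = 0.306552 + 0.218868 = 0.525420.

0.5254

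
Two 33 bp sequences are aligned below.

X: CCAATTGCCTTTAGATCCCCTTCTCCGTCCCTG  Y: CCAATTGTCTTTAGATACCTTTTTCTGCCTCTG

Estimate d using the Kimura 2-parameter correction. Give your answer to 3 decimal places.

0.266

Of 33 sites, 6 differences are transitions and 1 are transversions, so P = 6/33 ≈ 0.181818 and Q = 1/33 ≈ 0.030303.
Under the Kimura two-parameter model, d = −½ ln(1 − 2P − Q) − ¼ ln(1 − 2Q).
1 − 2P − Q = 0.606061, giving −½ ln(0.606061) = 0.250387.
1 − 2Q = 0.939394, giving −¼ ln(0.939394) = 0.015630.
d = 0.250387 + 0.015630 = 0.266017.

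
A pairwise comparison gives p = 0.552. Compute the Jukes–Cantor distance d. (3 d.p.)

d = −(3/4) ln(1 − 4p/3) = −0.75 ln(1 − 0.736) = −0.75 ln(0.264)
  = −0.75 × (-1.331806) = 0.998855 substitutions/site.

0.999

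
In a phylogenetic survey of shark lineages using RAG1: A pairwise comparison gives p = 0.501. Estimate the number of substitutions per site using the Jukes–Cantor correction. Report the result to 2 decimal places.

0.83

d = −(3/4) ln(1 − 4p/3) = −0.75 ln(1 − 0.668) = −0.75 ln(0.332)
  = −0.75 × (-1.102620) = 0.826965 substitutions/site.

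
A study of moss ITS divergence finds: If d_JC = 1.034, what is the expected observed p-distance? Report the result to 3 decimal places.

0.561

p = (3/4)(1 − e^(−4d/3)) = 0.75 × (1 − e^(-1.378667)) = 0.75 × (1 − 0.251914) = 0.561065.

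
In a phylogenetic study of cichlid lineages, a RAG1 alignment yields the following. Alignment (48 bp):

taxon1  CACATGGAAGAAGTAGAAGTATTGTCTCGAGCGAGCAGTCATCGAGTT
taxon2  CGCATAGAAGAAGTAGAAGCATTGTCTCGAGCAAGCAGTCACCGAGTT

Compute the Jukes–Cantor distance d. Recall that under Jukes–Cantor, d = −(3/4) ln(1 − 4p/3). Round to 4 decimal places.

0.1121

The sequences differ at 5 of 48 sites (2, 6, 20, 33, 42), so p = 5/48 ≈ 0.104167.
d = −(3/4) ln(1 − 4p/3) = −0.75 ln(1 − 0.138889) = −0.75 ln(0.861111)
  = −0.75 × (-0.149532) = 0.112149 substitutions/site.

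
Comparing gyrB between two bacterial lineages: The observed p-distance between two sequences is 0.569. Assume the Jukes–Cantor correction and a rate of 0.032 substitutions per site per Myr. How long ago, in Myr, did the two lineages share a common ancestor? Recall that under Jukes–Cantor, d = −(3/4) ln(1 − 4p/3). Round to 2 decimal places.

16.66

d = −(3/4) ln(1 − 4p/3) = −0.75 ln(1 − 0.758667) = −0.75 ln(0.241333)
  = −0.75 × (-1.421578) = 1.066184 substitutions/site.
Under a molecular clock d = 2μt, so t = d/(2μ) = 1.066184 / (2 × 0.032) = 16.66 Myr.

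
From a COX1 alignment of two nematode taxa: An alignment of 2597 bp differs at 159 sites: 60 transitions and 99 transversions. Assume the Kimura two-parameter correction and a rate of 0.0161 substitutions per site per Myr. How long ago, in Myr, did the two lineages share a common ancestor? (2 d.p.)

1.98

P = 60/2597 ≈ 0.023104 and Q = 99/2597 ≈ 0.038121.
Under the Kimura two-parameter model, d = −½ ln(1 − 2P − Q) − ¼ ln(1 − 2Q).
1 − 2P − Q = 0.915671, giving −½ ln(0.915671) = 0.044049.
1 − 2Q = 0.923758, giving −¼ ln(0.923758) = 0.019826.
d = 0.044049 + 0.019826 = 0.063875.
Under a molecular clock d = 2μt, so t = d/(2μ) = 0.063875 / (2 × 0.0161) = 1.98 Myr.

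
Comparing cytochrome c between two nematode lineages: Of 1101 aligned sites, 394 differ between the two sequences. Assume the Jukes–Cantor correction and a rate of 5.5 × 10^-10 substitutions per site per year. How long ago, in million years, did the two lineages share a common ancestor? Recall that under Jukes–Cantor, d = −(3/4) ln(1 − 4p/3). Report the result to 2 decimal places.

442.12

p = 394/1101 ≈ 0.357856.
d = −(3/4) ln(1 − 4p/3) = −0.75 ln(1 − 0.477141) = −0.75 ln(0.522859)
  = −0.75 × (-0.648443) = 0.486332 substitutions/site.
Under a molecular clock d = 2μt, so t = d/(2μ) = 0.486332 / (2 × 5.5 × 10^-10) = 442.12 million years.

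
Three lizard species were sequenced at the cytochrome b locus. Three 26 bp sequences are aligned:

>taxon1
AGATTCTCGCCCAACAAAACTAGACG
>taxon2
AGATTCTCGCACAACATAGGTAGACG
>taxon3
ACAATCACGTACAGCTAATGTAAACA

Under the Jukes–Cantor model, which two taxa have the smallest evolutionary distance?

taxon1–taxon2: 4/26 differ, p = 0.154, d = 0.172.
taxon1–taxon3: 11/26 differ, p = 0.423, d = 0.623.
taxon2–taxon3: 10/26 differ, p = 0.385, d = 0.539.
The smallest distance is between taxon1 and taxon2.

taxon1 and taxon2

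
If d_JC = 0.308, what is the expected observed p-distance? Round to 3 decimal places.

0.253

p = (3/4)(1 − e^(−4d/3)) = 0.75 × (1 − e^(-0.410667)) = 0.75 × (1 − 0.663208) = 0.252594.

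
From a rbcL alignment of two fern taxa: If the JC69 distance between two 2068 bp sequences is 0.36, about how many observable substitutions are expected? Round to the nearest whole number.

591

Invert JC69: p = (3/4)(1 − e^(−4d/3)) = 0.75 × (1 − e^(-0.48)) = 0.75 × (1 − 0.618783) = 0.285913.
Expected differing sites = pL ≈ 0.285913 × 2068 = 591.268084 ≈ 591.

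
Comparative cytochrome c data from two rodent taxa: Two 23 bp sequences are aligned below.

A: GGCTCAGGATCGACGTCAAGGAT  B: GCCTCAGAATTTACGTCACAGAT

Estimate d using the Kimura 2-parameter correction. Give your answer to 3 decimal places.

0.324

Of 23 sites, 3 differences are transitions and 3 are transversions, so P = 3/23 ≈ 0.130435 and Q = 3/23 ≈ 0.130435.
Under the Kimura two-parameter model, d = −½ ln(1 − 2P − Q) − ¼ ln(1 − 2Q).
1 − 2P − Q = 0.608695, giving −½ ln(0.608695) = 0.248219.
1 − 2Q = 0.73913, giving −¼ ln(0.73913) = 0.075570.
d = 0.248219 + 0.075570 = 0.323789.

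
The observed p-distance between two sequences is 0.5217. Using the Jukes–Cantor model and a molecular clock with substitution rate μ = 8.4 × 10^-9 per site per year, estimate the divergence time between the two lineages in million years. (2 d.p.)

53.10

d = −(3/4) ln(1 − 4p/3) = −0.75 ln(1 − 0.6956) = −0.75 ln(0.3044)
  = −0.75 × (-1.189413) = 0.892060 substitutions/site.
Under a molecular clock d = 2μt, so t = d/(2μ) = 0.892060 / (2 × 8.4 × 10^-9) = 53.10 million years.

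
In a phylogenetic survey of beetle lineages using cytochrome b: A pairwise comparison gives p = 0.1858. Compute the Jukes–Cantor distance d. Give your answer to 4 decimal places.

d = −(3/4) ln(1 − 4p/3) = −0.75 ln(1 − 0.247733) = −0.75 ln(0.752267)
  = −0.75 × (-0.284664) = 0.213498 substitutions/site.

0.2135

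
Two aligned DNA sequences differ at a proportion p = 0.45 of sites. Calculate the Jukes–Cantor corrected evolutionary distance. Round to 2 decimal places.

0.69

d = −(3/4) ln(1 − 4p/3) = −0.75 ln(1 − 0.6) = −0.75 ln(0.4)
  = −0.75 × (-0.916291) = 0.687218 substitutions/site.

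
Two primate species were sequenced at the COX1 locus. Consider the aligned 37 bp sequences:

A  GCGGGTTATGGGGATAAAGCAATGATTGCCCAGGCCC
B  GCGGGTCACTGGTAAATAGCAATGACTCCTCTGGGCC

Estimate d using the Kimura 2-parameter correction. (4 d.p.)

Of 37 sites, 4 differences are transitions and 7 are transversions, so P = 4/37 ≈ 0.108108 and Q = 7/37 ≈ 0.189189.
Under the Kimura two-parameter model, d = −½ ln(1 − 2P − Q) − ¼ ln(1 − 2Q).
1 − 2P − Q = 0.594595, giving −½ ln(0.594595) = 0.259937.
1 − 2Q = 0.621622, giving −¼ ln(0.621622) = 0.118856.
d = 0.259937 + 0.118856 = 0.378793.

0.3788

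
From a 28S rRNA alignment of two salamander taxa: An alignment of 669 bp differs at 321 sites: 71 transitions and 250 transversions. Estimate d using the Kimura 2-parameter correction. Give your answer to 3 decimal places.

P = 71/669 ≈ 0.106129 and Q = 250/669 ≈ 0.373692.
Under the Kimura two-parameter model, d = −½ ln(1 − 2P − Q) − ¼ ln(1 − 2Q).
1 − 2P − Q = 0.41405, giving −½ ln(0.41405) = 0.440884.
1 − 2Q = 0.252616, giving −¼ ln(0.252616) = 0.343971.
d = 0.440884 + 0.343971 = 0.784855.

0.785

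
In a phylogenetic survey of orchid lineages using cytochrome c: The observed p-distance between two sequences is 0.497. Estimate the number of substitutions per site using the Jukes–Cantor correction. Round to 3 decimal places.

d = −(3/4) ln(1 − 4p/3) = −0.75 ln(1 − 0.662667) = −0.75 ln(0.337333)
  = −0.75 × (-1.086685) = 0.815014 substitutions/site.

0.815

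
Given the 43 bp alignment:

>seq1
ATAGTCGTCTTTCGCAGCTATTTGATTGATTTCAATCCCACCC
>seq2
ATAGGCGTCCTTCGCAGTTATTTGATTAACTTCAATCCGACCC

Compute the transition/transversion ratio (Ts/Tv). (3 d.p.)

2.000

Transitions are A↔G and C↔T; transversions are all other mismatches.
Transitions: 4. Transversions: 2.
R = 4/2 = 2.000.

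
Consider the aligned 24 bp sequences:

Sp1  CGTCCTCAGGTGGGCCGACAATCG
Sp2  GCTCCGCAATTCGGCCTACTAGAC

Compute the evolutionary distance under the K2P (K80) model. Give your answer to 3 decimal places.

0.795

Of 24 sites, 1 differences are transitions and 10 are transversions, so P = 1/24 ≈ 0.041667 and Q = 10/24 ≈ 0.416667.
Under the Kimura two-parameter model, d = −½ ln(1 − 2P − Q) − ¼ ln(1 − 2Q).
1 − 2P − Q = 0.499999, giving −½ ln(0.499999) = 0.346575.
1 − 2Q = 0.166666, giving −¼ ln(0.166666) = 0.447941.
d = 0.346575 + 0.447941 = 0.794516.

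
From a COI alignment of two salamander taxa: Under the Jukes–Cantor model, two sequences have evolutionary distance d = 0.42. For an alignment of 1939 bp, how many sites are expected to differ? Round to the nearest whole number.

624

Invert JC69: p = (3/4)(1 − e^(−4d/3)) = 0.75 × (1 − e^(-0.56)) = 0.75 × (1 − 0.571209) = 0.321593.
Expected differing sites = pL ≈ 0.321593 × 1939 = 623.568827 ≈ 624.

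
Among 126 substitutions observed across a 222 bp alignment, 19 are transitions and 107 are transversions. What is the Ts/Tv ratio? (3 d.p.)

0.178

R = 19/107 = 0.177570… ≈ 0.178 (to 3 d.p.).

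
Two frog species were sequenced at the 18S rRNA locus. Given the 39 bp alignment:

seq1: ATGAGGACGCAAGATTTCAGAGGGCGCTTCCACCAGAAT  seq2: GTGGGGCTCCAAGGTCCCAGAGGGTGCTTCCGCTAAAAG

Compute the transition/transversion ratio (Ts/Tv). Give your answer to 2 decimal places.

Transitions are A↔G and C↔T; transversions are all other mismatches.
Transitions: 10. Transversions: 3.
R = 10/3 = 3.333333… ≈ 3.33 (to 2 d.p.).

3.33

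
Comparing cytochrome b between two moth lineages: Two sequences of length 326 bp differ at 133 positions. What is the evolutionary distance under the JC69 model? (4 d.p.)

0.5889

p = 133/326 ≈ 0.407975.
d = −(3/4) ln(1 − 4p/3) = −0.75 ln(1 − 0.543967) = −0.75 ln(0.456033)
  = −0.75 × (-0.785190) = 0.588893 substitutions/site.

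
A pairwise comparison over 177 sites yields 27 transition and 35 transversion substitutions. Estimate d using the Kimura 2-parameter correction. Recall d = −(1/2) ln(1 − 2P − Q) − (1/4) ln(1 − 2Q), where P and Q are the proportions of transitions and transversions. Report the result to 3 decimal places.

P = 27/177 ≈ 0.152542 and Q = 35/177 ≈ 0.19774.
Under the Kimura two-parameter model, d = −½ ln(1 − 2P − Q) − ¼ ln(1 − 2Q).
1 − 2P − Q = 0.497176, giving −½ ln(0.497176) = 0.349406.
1 − 2Q = 0.60452, giving −¼ ln(0.60452) = 0.125830.
d = 0.349406 + 0.125830 = 0.475236.

0.475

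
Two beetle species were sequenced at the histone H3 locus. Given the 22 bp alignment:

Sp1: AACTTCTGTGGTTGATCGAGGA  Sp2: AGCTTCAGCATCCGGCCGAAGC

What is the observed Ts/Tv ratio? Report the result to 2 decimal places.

Transitions are A↔G and C↔T; transversions are all other mismatches.
Transitions: 8. Transversions: 3.
R = 8/3 = 2.666666… ≈ 2.67 (to 2 d.p.).

2.67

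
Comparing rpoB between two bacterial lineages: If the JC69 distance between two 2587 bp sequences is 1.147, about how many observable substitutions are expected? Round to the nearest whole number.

1520

Invert JC69: p = (3/4)(1 − e^(−4d/3)) = 0.75 × (1 − e^(-1.529333)) = 0.75 × (1 − 0.216680) = 0.587490.
Expected differing sites = pL ≈ 0.587490 × 2587 = 1519.83663 ≈ 1520.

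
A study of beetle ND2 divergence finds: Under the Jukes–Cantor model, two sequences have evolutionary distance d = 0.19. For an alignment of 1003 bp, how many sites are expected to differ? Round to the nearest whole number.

Invert JC69: p = (3/4)(1 − e^(−4d/3)) = 0.75 × (1 − e^(-0.253333)) = 0.75 × (1 − 0.776209) = 0.167843.
Expected differing sites = pL ≈ 0.167843 × 1003 = 168.346529 ≈ 168.

168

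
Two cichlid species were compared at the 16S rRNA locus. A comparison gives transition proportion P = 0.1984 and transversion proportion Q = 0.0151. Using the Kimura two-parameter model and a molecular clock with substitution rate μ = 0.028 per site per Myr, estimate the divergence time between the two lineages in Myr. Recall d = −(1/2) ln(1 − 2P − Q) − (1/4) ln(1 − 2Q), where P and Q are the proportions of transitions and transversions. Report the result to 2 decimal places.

4.88

Under the Kimura two-parameter model, d = −½ ln(1 − 2P − Q) − ¼ ln(1 − 2Q).
1 − 2P − Q = 0.5881, giving −½ ln(0.5881) = 0.265429.
1 − 2Q = 0.9698, giving −¼ ln(0.9698) = 0.007666.
d = 0.265429 + 0.007666 = 0.273095.
Under a molecular clock d = 2μt, so t = d/(2μ) = 0.273095 / (2 × 0.028) = 4.88 Myr.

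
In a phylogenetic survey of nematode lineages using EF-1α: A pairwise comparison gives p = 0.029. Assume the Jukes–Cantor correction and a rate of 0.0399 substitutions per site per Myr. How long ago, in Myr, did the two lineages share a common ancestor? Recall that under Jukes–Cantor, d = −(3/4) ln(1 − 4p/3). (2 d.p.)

0.37

d = −(3/4) ln(1 − 4p/3) = −0.75 ln(1 − 0.038667) = −0.75 ln(0.961333)
  = −0.75 × (-0.039434) = 0.029576 substitutions/site.
Under a molecular clock d = 2μt, so t = d/(2μ) = 0.029576 / (2 × 0.0399) = 0.37 Myr.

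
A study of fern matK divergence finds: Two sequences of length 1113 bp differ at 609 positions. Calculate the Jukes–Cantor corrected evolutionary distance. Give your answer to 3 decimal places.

0.981

p = 609/1113 ≈ 0.54717.
d = −(3/4) ln(1 − 4p/3) = −0.75 ln(1 − 0.72956) = −0.75 ln(0.27044)
  = −0.75 × (-1.307705) = 0.980779 substitutions/site.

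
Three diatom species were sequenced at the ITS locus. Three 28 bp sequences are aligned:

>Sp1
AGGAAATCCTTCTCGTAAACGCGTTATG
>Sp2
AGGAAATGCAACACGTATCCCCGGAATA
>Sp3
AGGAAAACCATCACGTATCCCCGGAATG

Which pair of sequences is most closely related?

Sp2 and Sp3

Sp1–Sp2: 10/28 differ, p = 0.357, d = 0.485.
Sp1–Sp3: 8/28 differ, p = 0.286, d = 0.360.
Sp2–Sp3: 4/28 differ, p = 0.143, d = 0.158.
The smallest distance is between Sp2 and Sp3.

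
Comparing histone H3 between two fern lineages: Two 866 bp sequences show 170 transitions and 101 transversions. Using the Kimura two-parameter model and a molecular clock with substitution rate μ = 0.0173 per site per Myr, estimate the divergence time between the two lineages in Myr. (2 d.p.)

12.21

P = 170/866 ≈ 0.196305 and Q = 101/866 ≈ 0.116628.
Under the Kimura two-parameter model, d = −½ ln(1 − 2P − Q) − ¼ ln(1 − 2Q).
1 − 2P − Q = 0.490762, giving −½ ln(0.490762) = 0.355898.
1 − 2Q = 0.766744, giving −¼ ln(0.766744) = 0.066401.
d = 0.355898 + 0.066401 = 0.422299.
Under a molecular clock d = 2μt, so t = d/(2μ) = 0.422299 / (2 × 0.0173) = 12.21 Myr.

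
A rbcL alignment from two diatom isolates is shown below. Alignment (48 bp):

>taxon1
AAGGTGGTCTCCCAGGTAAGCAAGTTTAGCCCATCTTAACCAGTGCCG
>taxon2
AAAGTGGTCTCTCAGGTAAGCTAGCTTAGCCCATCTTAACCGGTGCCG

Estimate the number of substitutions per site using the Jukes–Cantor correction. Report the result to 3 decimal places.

The sequences differ at 5 of 48 sites (3, 12, 22, 25, 42), so p = 5/48 ≈ 0.104167.
d = −(3/4) ln(1 − 4p/3) = −0.75 ln(1 − 0.138889) = −0.75 ln(0.861111)
  = −0.75 × (-0.149532) = 0.112149 substitutions/site.

0.112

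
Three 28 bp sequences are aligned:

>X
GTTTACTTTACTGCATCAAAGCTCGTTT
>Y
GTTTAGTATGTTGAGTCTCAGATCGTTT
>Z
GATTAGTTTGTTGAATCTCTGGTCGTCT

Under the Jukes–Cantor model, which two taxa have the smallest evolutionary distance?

Y and Z

X–Y: 9/28 differ, p = 0.321, d = 0.420.
X–Z: 10/28 differ, p = 0.357, d = 0.485.
Y–Z: 6/28 differ, p = 0.214, d = 0.252.
The smallest distance is between Y and Z.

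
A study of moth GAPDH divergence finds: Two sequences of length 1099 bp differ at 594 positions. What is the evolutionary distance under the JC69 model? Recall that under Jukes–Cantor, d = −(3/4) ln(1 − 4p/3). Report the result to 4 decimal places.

p = 594/1099 ≈ 0.540491.
d = −(3/4) ln(1 − 4p/3) = −0.75 ln(1 − 0.720655) = −0.75 ln(0.279345)
  = −0.75 × (-1.275308) = 0.956481 substitutions/site.

0.9565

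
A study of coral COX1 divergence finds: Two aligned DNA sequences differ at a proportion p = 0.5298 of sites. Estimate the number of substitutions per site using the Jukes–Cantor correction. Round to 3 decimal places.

0.919

d = −(3/4) ln(1 − 4p/3) = −0.75 ln(1 − 0.7064) = −0.75 ln(0.2936)
  = −0.75 × (-1.225537) = 0.919153 substitutions/site.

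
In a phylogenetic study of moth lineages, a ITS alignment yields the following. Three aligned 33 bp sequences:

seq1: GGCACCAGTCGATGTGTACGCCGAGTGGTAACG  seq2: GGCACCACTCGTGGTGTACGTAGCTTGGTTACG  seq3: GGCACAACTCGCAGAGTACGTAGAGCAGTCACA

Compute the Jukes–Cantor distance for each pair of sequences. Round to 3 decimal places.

d(seq1,seq2) = 0.293, d(seq1,seq3) = 0.441, d(seq2,seq3) = 0.388

seq1–seq2: 8/33 sites differ → p ≈ 0.242424, d = −0.75 ln(1 − 0.323232) = 0.292820 ≈ 0.293.
seq1–seq3: 11/33 sites differ → p ≈ 0.333333, d = −0.75 ln(1 − 0.444444) = 0.440839 ≈ 0.441.
seq2–seq3: 10/33 sites differ → p ≈ 0.30303, d = −0.75 ln(1 − 0.40404) = 0.388186 ≈ 0.388.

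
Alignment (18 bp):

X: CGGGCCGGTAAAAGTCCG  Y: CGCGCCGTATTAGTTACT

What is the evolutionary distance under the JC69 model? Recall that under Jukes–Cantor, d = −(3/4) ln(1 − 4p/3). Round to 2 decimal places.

The sequences differ at 9 of 18 sites (3, 8, 9, 10, 11, 13, 14, 16, 18), so p = 9/18 = 0.5.
d = −(3/4) ln(1 − 4p/3) = −0.75 ln(1 − 0.666667) = −0.75 ln(0.333333)
  = −0.75 × (-1.098613) = 0.823960 substitutions/site.

0.82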